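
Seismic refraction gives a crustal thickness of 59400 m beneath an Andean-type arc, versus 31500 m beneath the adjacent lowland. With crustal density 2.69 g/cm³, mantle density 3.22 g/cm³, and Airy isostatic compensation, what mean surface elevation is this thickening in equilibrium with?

4590 m

Excess crust Δ = 59400 m − 31500 m = 27900 m, split between elevation h and root r with h + r = Δ.
Airy balance ρ_c h = (ρ_m − ρ_c) r gives r = h ρ_c/(ρ_m − ρ_c), so h (1 + ρ_c/(ρ_m − ρ_c)) = Δ, i.e. h = Δ (ρ_m − ρ_c)/ρ_m.
h = 27900 m × 0.53/3.22 = 4590 m.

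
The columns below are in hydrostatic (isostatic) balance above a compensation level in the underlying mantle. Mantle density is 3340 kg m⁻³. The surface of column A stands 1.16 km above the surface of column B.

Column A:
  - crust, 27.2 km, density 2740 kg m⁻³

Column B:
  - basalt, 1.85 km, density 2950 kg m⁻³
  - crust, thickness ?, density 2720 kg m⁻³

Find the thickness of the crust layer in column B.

18.9 km

Take the compensation level at the base of the deeper column (depth z_c below the surface of column A) and equate Σ ρ_i t_i down to z_c; mantle fills any gap and the z_c terms cancel.
Column A: 27.2×2740 + (z_c − 27.2)×3340
Column B: 1.16×0 + 1.85×2950 + x×2720 + (z_c − 1.16 − 1.85 − x)×3340
The z_c×3340 term appears on both sides and cancels. Collect the known terms of each column as K = Σ(ρt)_known − 3340 × (depth of known layers): K_A = 74528 − 3340×27.2 = −16320; K_B = 5457.5 − 3340×(1.16 + 1.85) = −4595.9.
Balance: K_A = K_B − x×(3340 − 2720), so x = (K_B − K_A)/(3340 − 2720) = 11724.1/620 = 18.9 km.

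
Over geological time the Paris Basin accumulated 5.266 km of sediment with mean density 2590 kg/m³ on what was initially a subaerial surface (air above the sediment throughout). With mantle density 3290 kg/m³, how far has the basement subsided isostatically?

4.15 km

Subaerial load: s = t ρ_sed / ρ_m = 5.266 km × 2590/3290 = 4.15 km.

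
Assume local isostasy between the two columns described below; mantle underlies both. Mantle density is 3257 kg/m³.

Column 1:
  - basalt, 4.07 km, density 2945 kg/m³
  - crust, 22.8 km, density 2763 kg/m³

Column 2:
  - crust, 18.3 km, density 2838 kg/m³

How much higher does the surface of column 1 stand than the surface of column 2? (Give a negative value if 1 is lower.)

For any compensation level in the mantle, the mantle terms cancel and isostasy reduces to e = (Σt_1 − Σt_2) − (Σ(ρt)_1 − Σ(ρt)_2) / ρ_m.
Σt_1 = 26.87 km; Σt_2 = 18.3 km; Σ(ρt)_1 = 74982.55; Σ(ρt)_2 = 51935.4 (in km·kg/m³).
e = (26.87 − 18.3) − (74982.55 − 51935.4) / 3257 = 1.49 km.

1.49 km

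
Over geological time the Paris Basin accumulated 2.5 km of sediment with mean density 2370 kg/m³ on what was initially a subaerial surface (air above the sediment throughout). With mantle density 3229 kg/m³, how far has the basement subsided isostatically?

1.83 km

Subaerial load: s = t ρ_sed / ρ_m = 2.5 km × 2370/3229 = 1.83 km.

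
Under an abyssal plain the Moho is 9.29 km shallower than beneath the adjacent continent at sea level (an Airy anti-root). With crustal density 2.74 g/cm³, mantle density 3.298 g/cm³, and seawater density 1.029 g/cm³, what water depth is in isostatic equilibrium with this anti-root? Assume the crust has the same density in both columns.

3.03 km

Replacing a thickness d of crust by seawater at the top must be balanced by replacing crust with mantle at the base: d (ρ_c − ρ_w) = a (ρ_m − ρ_c).
d = a (ρ_m − ρ_c)/(ρ_c − ρ_w) = 9.29 km × 0.558/1.711 = 3.03 km.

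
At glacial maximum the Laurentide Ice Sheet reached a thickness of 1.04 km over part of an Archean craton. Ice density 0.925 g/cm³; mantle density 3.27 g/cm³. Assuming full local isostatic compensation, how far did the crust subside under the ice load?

For local isostatic compensation: the ice load ρ_ice t is balanced by mantle displaced below, ρ_m s.
s = t ρ_ice / ρ_m = 1.04 km × 0.925/3.27 = 0.294 km.

0.294 km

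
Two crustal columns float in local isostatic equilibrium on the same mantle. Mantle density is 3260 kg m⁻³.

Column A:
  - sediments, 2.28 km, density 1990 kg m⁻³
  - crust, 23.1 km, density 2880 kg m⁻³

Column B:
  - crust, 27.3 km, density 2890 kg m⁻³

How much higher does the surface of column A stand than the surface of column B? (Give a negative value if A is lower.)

For any compensation level in the mantle, the mantle terms cancel and isostasy reduces to e = (Σt_A − Σt_B) − (Σ(ρt)_A − Σ(ρt)_B) / ρ_m.
Σt_A = 25.38 km; Σt_B = 27.3 km; Σ(ρt)_A = 71065.2; Σ(ρt)_B = 78897 (in km·kg m⁻³).
e = (25.38 − 27.3) − (71065.2 − 78897) / 3260 = 0.482 km.

0.482 km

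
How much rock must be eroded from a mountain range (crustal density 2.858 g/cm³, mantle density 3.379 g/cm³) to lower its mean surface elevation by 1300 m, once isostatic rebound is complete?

8430 m

Net drop Δ = e − u = e − e ρ_c/ρ_m = e (ρ_m − ρ_c)/ρ_m.
e = Δ ρ_m/(ρ_m − ρ_c) = 1300 m × 3.379/0.521 = 8430 m.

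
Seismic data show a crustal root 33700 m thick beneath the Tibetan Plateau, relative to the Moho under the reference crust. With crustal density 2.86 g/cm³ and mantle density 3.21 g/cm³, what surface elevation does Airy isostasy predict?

4120 m

In Airy isostatic equilibrium: ρ_c h = (ρ_m − ρ_c) r.
h = r (ρ_m − ρ_c) / ρ_c = 33700 m × (3.21 − 2.86) / 2.86 = 4120 m.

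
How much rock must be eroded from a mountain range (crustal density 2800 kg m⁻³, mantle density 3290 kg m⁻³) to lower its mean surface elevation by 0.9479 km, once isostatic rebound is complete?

6.36 km

Net drop Δ = e − u = e − e ρ_c/ρ_m = e (ρ_m − ρ_c)/ρ_m.
e = Δ ρ_m/(ρ_m − ρ_c) = 0.9479 km × 3290/490 = 6.36 km.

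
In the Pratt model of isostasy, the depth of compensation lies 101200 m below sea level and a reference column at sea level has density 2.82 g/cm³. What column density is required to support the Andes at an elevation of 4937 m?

Pratt balance: ρ_ref D = ρ (D + h).
ρ = ρ_ref D/(D + h) = 2.82 × 101200 m/(101200 m + 4937 m) = 2.69 g/cm³.

2.69 g/cm³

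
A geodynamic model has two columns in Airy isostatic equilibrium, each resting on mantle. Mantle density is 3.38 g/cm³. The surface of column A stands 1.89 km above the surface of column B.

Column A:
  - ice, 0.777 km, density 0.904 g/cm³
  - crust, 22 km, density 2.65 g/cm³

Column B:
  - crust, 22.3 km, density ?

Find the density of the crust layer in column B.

Take the compensation level at the base of the deeper column (depth z_c below the surface of column A) and equate Σ ρ_i t_i down to z_c; mantle fills any gap and the z_c terms cancel.
Column A: 0.777×0.904 + 22×2.65 + (z_c − 22.777)×3.38
Column B: 1.89×0 + 22.3×ρ + (z_c − 1.89 − 22.3)×3.38
The z_c×3.38 term appears on both sides and cancels. Collect the known terms of each column as K = Σ(ρt)_known − 3.38 × (depth of known layers): K_A = 59.002408 − 3.38×22.777 = −17.983852; K_B = 0 − 3.38×(1.89 + 22.3) = −81.7622.
Balance: K_A = K_B + 22.3×ρ, so ρ = (K_A − K_B)/22.3 = 63.7783/22.3 = 2.86 g/cm³.

2.86 g/cm³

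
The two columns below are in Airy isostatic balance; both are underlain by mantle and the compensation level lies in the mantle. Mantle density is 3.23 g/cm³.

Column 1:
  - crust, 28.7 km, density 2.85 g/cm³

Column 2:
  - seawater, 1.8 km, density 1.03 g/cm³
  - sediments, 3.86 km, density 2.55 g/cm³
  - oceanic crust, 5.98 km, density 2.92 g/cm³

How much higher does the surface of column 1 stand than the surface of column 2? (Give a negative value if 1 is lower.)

For any compensation level in the mantle, the mantle terms cancel and isostasy reduces to e = (Σt_1 − Σt_2) − (Σ(ρt)_1 − Σ(ρt)_2) / ρ_m.
Σt_1 = 28.7 km; Σt_2 = 11.64 km; Σ(ρt)_1 = 81.795; Σ(ρt)_2 = 29.1586 (in km·g/cm³).
e = (28.7 − 11.64) − (81.795 − 29.1586) / 3.23 = 0.764 km.

0.764 km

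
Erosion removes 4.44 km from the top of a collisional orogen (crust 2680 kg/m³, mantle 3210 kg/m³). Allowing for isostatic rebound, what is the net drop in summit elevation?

Rebound u = e ρ_c/ρ_m = 4.44 km × 2680/3210 = 3.707 km.
Net surface drop = e − u = 4.44 km − 3.707 km = e (ρ_m − ρ_c)/ρ_m = 0.733 km.

0.733 km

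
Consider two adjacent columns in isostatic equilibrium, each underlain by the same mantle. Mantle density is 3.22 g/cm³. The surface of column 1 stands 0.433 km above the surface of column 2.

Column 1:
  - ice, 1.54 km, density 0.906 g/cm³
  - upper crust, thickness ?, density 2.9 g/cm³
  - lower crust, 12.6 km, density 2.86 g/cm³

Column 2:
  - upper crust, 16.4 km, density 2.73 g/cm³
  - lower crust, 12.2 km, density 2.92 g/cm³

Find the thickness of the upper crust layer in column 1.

Take the compensation level at the base of the deeper column (depth z_c below the surface of column 1) and equate Σ ρ_i t_i down to z_c; mantle fills any gap and the z_c terms cancel.
Column 1: 1.54×0.906 + x×2.9 + 12.6×2.86 + (z_c − 14.14 − x)×3.22
Column 2: 0.433×0 + 16.4×2.73 + 12.2×2.92 + (z_c − 0.433 − 28.6)×3.22
The z_c×3.22 term appears on both sides and cancels. Collect the known terms of each column as K = Σ(ρt)_known − 3.22 × (depth of known layers): K_1 = 37.43124 − 3.22×14.14 = −8.09956; K_2 = 80.396 − 3.22×(0.433 + 28.6) = −13.09026.
Balance: K_1 − x×(3.22 − 2.9) = K_2, so x = (K_1 − K_2)/(3.22 − 2.9) = 4.9907/0.32 = 15.6 km.

15.6 km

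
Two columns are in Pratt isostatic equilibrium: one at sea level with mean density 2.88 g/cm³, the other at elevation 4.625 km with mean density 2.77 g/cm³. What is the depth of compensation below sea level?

ρ_ref D = ρ (D + h) → D (ρ_ref − ρ) = ρ h.
D = ρ h/(ρ_ref − ρ) = 2.77 × 4.625 km/(2.88 − 2.77) = 116 km.

116 km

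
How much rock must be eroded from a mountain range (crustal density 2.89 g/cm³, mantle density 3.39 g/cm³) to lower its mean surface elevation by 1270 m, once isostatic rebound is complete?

Net drop Δ = e − u = e − e ρ_c/ρ_m = e (ρ_m − ρ_c)/ρ_m.
e = Δ ρ_m/(ρ_m − ρ_c) = 1270 m × 3.39/0.5 = 8610 m.

8610 m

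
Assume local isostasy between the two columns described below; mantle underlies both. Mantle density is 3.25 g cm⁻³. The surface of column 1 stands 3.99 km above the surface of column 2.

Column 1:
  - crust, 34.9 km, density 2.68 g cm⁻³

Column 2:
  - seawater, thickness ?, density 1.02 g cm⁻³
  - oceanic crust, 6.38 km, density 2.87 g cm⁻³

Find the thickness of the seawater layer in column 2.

Take the compensation level at the base of the deeper column (depth z_c below the surface of column 1) and equate Σ ρ_i t_i down to z_c; mantle fills any gap and the z_c terms cancel.
Column 1: 34.9×2.68 + (z_c − 34.9)×3.25
Column 2: 3.99×0 + x×1.02 + 6.38×2.87 + (z_c − 3.99 − 6.38 − x)×3.25
The z_c×3.25 term appears on both sides and cancels. Collect the known terms of each column as K = Σ(ρt)_known − 3.25 × (depth of known layers): K_1 = 93.532 − 3.25×34.9 = −19.893; K_2 = 18.3106 − 3.25×(3.99 + 6.38) = −15.3919.
Balance: K_1 = K_2 − x×(3.25 − 1.02), so x = (K_2 − K_1)/(3.25 − 1.02) = 4.5011/2.23 = 2.02 km.

2.02 km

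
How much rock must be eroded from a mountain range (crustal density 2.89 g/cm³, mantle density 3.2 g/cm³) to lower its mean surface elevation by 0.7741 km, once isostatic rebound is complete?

7.99 km

Net drop Δ = e − u = e − e ρ_c/ρ_m = e (ρ_m − ρ_c)/ρ_m.
e = Δ ρ_m/(ρ_m − ρ_c) = 0.7741 km × 3.2/0.31 = 7.99 km.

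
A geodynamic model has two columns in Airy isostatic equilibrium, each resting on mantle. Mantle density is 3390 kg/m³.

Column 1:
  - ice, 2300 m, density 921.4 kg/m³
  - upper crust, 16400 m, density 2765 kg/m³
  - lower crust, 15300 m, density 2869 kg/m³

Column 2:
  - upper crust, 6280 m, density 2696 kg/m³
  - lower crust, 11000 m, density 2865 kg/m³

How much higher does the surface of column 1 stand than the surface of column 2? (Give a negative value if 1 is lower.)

For any compensation level in the mantle, the mantle terms cancel and isostasy reduces to e = (Σt_1 − Σt_2) − (Σ(ρt)_1 − Σ(ρt)_2) / ρ_m.
Σt_1 = 34000 m; Σt_2 = 17280 m; Σ(ρt)_1 = 91360920; Σ(ρt)_2 = 48445880 (in m·kg/m³).
e = (34000 − 17280) − (91360920 − 48445880) / 3390 = 4060 m.

4060 m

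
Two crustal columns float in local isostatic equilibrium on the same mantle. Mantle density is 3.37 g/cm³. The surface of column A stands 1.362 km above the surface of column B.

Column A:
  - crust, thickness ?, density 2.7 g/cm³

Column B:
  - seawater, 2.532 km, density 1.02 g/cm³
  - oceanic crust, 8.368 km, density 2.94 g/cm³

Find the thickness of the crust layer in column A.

Take the compensation level at the base of the deeper column (depth z_c below the surface of column A) and equate Σ ρ_i t_i down to z_c; mantle fills any gap and the z_c terms cancel.
Column A: x×2.7 + (z_c − 0 − x)×3.37
Column B: 1.362×0 + 2.532×1.02 + 8.368×2.94 + (z_c − 1.362 − 10.9)×3.37
The z_c×3.37 term appears on both sides and cancels. Collect the known terms of each column as K = Σ(ρt)_known − 3.37 × (depth of known layers): K_A = 0 − 3.37×0 = 0; K_B = 27.18456 − 3.37×(1.362 + 10.9) = −14.13838.
Balance: K_A − x×(3.37 − 2.7) = K_B, so x = (K_A − K_B)/(3.37 − 2.7) = 14.1384/0.67 = 21.1 km.

21.1 km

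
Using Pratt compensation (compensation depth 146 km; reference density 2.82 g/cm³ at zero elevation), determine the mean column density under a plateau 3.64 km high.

2.75 g/cm³

Pratt balance: ρ_ref D = ρ (D + h).
ρ = ρ_ref D/(D + h) = 2.82 × 146 km/(146 km + 3.64 km) = 2.75 g/cm³.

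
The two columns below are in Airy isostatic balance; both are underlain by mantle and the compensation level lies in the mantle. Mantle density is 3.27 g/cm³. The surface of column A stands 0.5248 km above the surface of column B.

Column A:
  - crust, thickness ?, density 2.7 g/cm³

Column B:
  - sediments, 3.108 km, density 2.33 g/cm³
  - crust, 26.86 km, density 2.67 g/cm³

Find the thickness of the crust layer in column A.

Take the compensation level at the base of the deeper column (depth z_c below the surface of column A) and equate Σ ρ_i t_i down to z_c; mantle fills any gap and the z_c terms cancel.
Column A: x×2.7 + (z_c − 0 − x)×3.27
Column B: 0.5248×0 + 3.108×2.33 + 26.86×2.67 + (z_c − 0.5248 − 29.968)×3.27
The z_c×3.27 term appears on both sides and cancels. Collect the known terms of each column as K = Σ(ρt)_known − 3.27 × (depth of known layers): K_A = 0 − 3.27×0 = 0; K_B = 78.95784 − 3.27×(0.5248 + 29.968) = −20.753616.
Balance: K_A − x×(3.27 − 2.7) = K_B, so x = (K_A − K_B)/(3.27 − 2.7) = 20.7536/0.57 = 36.4 km.

36.4 km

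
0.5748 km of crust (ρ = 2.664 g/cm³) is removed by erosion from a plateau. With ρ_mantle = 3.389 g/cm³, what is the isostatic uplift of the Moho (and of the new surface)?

Unloading: uplift u = e ρ_c/ρ_m = 0.5748 km × 2.664/3.389 = 0.452 km.

0.452 km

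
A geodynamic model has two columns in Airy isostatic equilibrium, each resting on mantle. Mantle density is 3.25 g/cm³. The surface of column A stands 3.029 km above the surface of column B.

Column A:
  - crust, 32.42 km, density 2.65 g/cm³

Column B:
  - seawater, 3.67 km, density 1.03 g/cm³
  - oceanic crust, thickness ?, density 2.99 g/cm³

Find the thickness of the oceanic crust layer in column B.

5.62 km

Take the compensation level at the base of the deeper column (depth z_c below the surface of column A) and equate Σ ρ_i t_i down to z_c; mantle fills any gap and the z_c terms cancel.
Column A: 32.42×2.65 + (z_c − 32.42)×3.25
Column B: 3.029×0 + 3.67×1.03 + x×2.99 + (z_c − 3.029 − 3.67 − x)×3.25
The z_c×3.25 term appears on both sides and cancels. Collect the known terms of each column as K = Σ(ρt)_known − 3.25 × (depth of known layers): K_A = 85.913 − 3.25×32.42 = −19.452; K_B = 3.7801 − 3.25×(3.029 + 3.67) = −17.99165.
Balance: K_A = K_B − x×(3.25 − 2.99), so x = (K_B − K_A)/(3.25 − 2.99) = 1.46035/0.26 = 5.62 km.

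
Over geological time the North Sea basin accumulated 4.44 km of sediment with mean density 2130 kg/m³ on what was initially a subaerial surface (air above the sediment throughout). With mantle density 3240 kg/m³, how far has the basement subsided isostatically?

Subaerial load: s = t ρ_sed / ρ_m = 4.44 km × 2130/3240 = 2.92 km.

2.92 km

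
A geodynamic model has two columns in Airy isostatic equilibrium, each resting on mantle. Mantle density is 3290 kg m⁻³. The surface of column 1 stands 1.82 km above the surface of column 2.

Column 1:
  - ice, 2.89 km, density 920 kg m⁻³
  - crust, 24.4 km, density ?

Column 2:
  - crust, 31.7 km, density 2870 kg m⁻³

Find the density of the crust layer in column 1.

Take the compensation level at the base of the deeper column (depth z_c below the surface of column 1) and equate Σ ρ_i t_i down to z_c; mantle fills any gap and the z_c terms cancel.
Column 1: 2.89×920 + 24.4×ρ + (z_c − 27.29)×3290
Column 2: 1.82×0 + 31.7×2870 + (z_c − 1.82 − 31.7)×3290
The z_c×3290 term appears on both sides and cancels. Collect the known terms of each column as K = Σ(ρt)_known − 3290 × (depth of known layers): K_1 = 2658.8 − 3290×27.29 = −87125.3; K_2 = 90979 − 3290×(1.82 + 31.7) = −19301.8.
Balance: K_1 + 24.4×ρ = K_2, so ρ = (K_2 − K_1)/24.4 = 67823.5/24.4 = 2780 kg m⁻³.

2780 kg m⁻³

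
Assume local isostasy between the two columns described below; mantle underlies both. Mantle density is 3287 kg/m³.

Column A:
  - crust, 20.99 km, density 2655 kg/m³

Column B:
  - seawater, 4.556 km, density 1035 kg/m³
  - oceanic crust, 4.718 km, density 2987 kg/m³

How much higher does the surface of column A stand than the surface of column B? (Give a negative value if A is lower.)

0.484 km

For any compensation level in the mantle, the mantle terms cancel and isostasy reduces to e = (Σt_A − Σt_B) − (Σ(ρt)_A − Σ(ρt)_B) / ρ_m.
Σt_A = 20.99 km; Σt_B = 9.274 km; Σ(ρt)_A = 55728.45; Σ(ρt)_B = 18808.126 (in km·kg/m³).
e = (20.99 − 9.274) − (55728.45 − 18808.126) / 3287 = 0.484 km.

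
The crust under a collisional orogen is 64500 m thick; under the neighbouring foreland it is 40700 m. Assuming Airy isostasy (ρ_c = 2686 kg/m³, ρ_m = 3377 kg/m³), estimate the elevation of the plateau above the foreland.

4870 m

Excess crust Δ = 64500 m − 40700 m = 23800 m, split between elevation h and root r with h + r = Δ.
Airy balance ρ_c h = (ρ_m − ρ_c) r gives r = h ρ_c/(ρ_m − ρ_c), so h (1 + ρ_c/(ρ_m − ρ_c)) = Δ, i.e. h = Δ (ρ_m − ρ_c)/ρ_m.
h = 23800 m × 691/3377 = 4870 m.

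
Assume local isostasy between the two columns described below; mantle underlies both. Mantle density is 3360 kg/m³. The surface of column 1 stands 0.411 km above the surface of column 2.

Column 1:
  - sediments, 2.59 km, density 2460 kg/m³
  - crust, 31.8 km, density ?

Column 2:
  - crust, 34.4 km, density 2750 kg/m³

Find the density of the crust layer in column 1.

Take the compensation level at the base of the deeper column (depth z_c below the surface of column 1) and equate Σ ρ_i t_i down to z_c; mantle fills any gap and the z_c terms cancel.
Column 1: 2.59×2460 + 31.8×ρ + (z_c − 34.39)×3360
Column 2: 0.411×0 + 34.4×2750 + (z_c − 0.411 − 34.4)×3360
The z_c×3360 term appears on both sides and cancels. Collect the known terms of each column as K = Σ(ρt)_known − 3360 × (depth of known layers): K_1 = 6371.4 − 3360×34.39 = −109179; K_2 = 94600 − 3360×(0.411 + 34.4) = −22364.96.
Balance: K_1 + 31.8×ρ = K_2, so ρ = (K_2 − K_1)/31.8 = 86814/31.8 = 2730 kg/m³.

2730 kg/m³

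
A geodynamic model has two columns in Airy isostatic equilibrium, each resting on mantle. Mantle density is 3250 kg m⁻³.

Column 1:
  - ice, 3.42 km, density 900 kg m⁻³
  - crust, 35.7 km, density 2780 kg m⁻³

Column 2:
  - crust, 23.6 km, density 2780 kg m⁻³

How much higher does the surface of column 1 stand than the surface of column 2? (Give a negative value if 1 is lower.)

4.22 km

For any compensation level in the mantle, the mantle terms cancel and isostasy reduces to e = (Σt_1 − Σt_2) − (Σ(ρt)_1 − Σ(ρt)_2) / ρ_m.
Σt_1 = 39.12 km; Σt_2 = 23.6 km; Σ(ρt)_1 = 102324; Σ(ρt)_2 = 65608 (in km·kg m⁻³).
e = (39.12 − 23.6) − (102324 − 65608) / 3250 = 4.22 km.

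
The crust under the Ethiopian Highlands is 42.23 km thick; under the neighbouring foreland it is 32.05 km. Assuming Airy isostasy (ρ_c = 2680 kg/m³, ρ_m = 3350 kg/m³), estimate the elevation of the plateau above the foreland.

2.04 km

Excess crust Δ = 42.23 km − 32.05 km = 10.18 km, split between elevation h and root r with h + r = Δ.
Airy balance ρ_c h = (ρ_m − ρ_c) r gives r = h ρ_c/(ρ_m − ρ_c), so h (1 + ρ_c/(ρ_m − ρ_c)) = Δ, i.e. h = Δ (ρ_m − ρ_c)/ρ_m.
h = 10.18 km × 670/3350 = 2.04 km.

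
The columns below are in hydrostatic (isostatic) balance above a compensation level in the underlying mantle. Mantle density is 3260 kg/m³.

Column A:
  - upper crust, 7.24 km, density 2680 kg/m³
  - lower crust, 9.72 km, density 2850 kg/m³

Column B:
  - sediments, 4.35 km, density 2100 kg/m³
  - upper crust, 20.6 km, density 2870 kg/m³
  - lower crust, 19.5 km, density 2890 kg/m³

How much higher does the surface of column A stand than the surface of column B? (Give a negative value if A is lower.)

−3.71 km

For any compensation level in the mantle, the mantle terms cancel and isostasy reduces to e = (Σt_A − Σt_B) − (Σ(ρt)_A − Σ(ρt)_B) / ρ_m.
Σt_A = 16.96 km; Σt_B = 44.45 km; Σ(ρt)_A = 47105.2; Σ(ρt)_B = 124612 (in km·kg/m³).
e = (16.96 − 44.45) − (47105.2 − 124612) / 3260 = −3.71 km.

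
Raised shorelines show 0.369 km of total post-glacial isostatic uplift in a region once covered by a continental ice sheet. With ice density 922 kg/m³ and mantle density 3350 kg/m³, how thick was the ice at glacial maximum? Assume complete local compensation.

u = t ρ_ice/ρ_m → t = u ρ_m/ρ_ice = 0.369 km × 3350/922 = 1.34 km.

1.34 km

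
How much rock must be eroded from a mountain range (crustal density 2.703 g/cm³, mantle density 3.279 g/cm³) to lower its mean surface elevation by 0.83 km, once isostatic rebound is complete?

4.72 km

Net drop Δ = e − u = e − e ρ_c/ρ_m = e (ρ_m − ρ_c)/ρ_m.
e = Δ ρ_m/(ρ_m − ρ_c) = 0.83 km × 3.279/0.576 = 4.72 km.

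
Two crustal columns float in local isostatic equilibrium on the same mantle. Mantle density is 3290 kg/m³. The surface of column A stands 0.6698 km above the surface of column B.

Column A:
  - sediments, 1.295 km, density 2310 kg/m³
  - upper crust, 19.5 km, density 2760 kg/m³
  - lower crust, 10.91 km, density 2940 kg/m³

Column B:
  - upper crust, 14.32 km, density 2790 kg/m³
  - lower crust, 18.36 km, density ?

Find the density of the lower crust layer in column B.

2960 kg/m³

Take the compensation level at the base of the deeper column (depth z_c below the surface of column A) and equate Σ ρ_i t_i down to z_c; mantle fills any gap and the z_c terms cancel.
Column A: 1.295×2310 + 19.5×2760 + 10.91×2940 + (z_c − 31.705)×3290
Column B: 0.6698×0 + 14.32×2790 + 18.36×ρ + (z_c − 0.6698 − 32.68)×3290
The z_c×3290 term appears on both sides and cancels. Collect the known terms of each column as K = Σ(ρt)_known − 3290 × (depth of known layers): K_A = 88886.85 − 3290×31.705 = −15422.6; K_B = 39952.8 − 3290×(0.6698 + 32.68) = −69768.042.
Balance: K_A = K_B + 18.36×ρ, so ρ = (K_A − K_B)/18.36 = 54345.4/18.36 = 2960 kg/m³.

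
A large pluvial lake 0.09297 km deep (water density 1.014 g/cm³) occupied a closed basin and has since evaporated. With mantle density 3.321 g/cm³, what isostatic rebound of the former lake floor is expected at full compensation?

u = d ρ_w/ρ_m = 0.09297 km × 1.014/3.321 = 0.0284 km.

0.0284 km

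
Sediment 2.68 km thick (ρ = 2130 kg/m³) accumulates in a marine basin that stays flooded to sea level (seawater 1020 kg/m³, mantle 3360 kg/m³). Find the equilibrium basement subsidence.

1.27 km

Submarine loading: the sediment displaces seawater, and the subsidence is in turn flooded, so s (ρ_m − ρ_w) = t (ρ_sed − ρ_w).
s = 2.68 km × (2130 − 1020) / (3360 − 1020) = 1.27 km.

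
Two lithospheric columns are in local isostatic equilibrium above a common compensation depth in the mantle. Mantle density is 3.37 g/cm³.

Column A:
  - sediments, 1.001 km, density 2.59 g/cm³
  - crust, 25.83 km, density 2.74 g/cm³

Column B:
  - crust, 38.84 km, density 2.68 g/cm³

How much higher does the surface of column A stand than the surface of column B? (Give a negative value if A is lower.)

For any compensation level in the mantle, the mantle terms cancel and isostasy reduces to e = (Σt_A − Σt_B) − (Σ(ρt)_A − Σ(ρt)_B) / ρ_m.
Σt_A = 26.831 km; Σt_B = 38.84 km; Σ(ρt)_A = 73.36679; Σ(ρt)_B = 104.0912 (in km·g/cm³).
e = (26.831 − 38.84) − (73.36679 − 104.0912) / 3.37 = −2.89 km.

−2.89 km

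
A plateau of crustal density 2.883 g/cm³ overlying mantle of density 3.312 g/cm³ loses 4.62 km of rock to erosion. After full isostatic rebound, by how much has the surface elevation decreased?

0.598 km

Rebound u = e ρ_c/ρ_m = 4.62 km × 2.883/3.312 = 4.022 km.
Net surface drop = e − u = 4.62 km − 4.022 km = e (ρ_m − ρ_c)/ρ_m = 0.598 km.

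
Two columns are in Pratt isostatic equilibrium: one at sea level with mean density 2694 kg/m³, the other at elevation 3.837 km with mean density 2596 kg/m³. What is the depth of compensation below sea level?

ρ_ref D = ρ (D + h) → D (ρ_ref − ρ) = ρ h.
D = ρ h/(ρ_ref − ρ) = 2596 × 3.837 km/(2694 − 2596) = 102 km.

102 km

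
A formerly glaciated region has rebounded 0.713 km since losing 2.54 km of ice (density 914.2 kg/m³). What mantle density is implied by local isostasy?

3260 kg/m³

ρ_m = ρ_ice t / u = 914.2 × 2.54 km/0.713 km = 3260 kg/m³.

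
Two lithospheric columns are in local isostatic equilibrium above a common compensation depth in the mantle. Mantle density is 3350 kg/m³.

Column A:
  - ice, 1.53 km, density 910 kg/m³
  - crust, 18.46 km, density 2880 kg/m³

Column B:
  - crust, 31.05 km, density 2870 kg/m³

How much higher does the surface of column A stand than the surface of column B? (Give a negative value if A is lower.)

−0.745 km

For any compensation level in the mantle, the mantle terms cancel and isostasy reduces to e = (Σt_A − Σt_B) − (Σ(ρt)_A − Σ(ρt)_B) / ρ_m.
Σt_A = 19.99 km; Σt_B = 31.05 km; Σ(ρt)_A = 54557.1; Σ(ρt)_B = 89113.5 (in km·kg/m³).
e = (19.99 − 31.05) − (54557.1 − 89113.5) / 3350 = −0.745 km.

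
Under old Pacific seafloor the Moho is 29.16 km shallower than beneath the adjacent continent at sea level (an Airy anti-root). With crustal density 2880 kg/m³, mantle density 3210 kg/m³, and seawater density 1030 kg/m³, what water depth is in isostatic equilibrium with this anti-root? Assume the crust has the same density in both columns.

5.2 km

Replacing a thickness d of crust by seawater at the top must be balanced by replacing crust with mantle at the base: d (ρ_c − ρ_w) = a (ρ_m − ρ_c).
d = a (ρ_m − ρ_c)/(ρ_c − ρ_w) = 29.16 km × 330/1850 = 5.2 km.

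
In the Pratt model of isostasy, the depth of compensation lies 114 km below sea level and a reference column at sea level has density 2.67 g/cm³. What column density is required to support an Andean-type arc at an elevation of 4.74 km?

2.56 g/cm³

Pratt balance: ρ_ref D = ρ (D + h).
ρ = ρ_ref D/(D + h) = 2.67 × 114 km/(114 km + 4.74 km) = 2.56 g/cm³.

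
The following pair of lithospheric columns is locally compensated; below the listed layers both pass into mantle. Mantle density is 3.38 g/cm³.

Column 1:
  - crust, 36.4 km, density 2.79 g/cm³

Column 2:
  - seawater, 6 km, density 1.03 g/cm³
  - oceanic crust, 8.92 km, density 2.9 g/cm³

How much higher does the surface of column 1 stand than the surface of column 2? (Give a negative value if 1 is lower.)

0.916 km

For any compensation level in the mantle, the mantle terms cancel and isostasy reduces to e = (Σt_1 − Σt_2) − (Σ(ρt)_1 − Σ(ρt)_2) / ρ_m.
Σt_1 = 36.4 km; Σt_2 = 14.92 km; Σ(ρt)_1 = 101.556; Σ(ρt)_2 = 32.048 (in km·g/cm³).
e = (36.4 − 14.92) − (101.556 − 32.048) / 3.38 = 0.916 km.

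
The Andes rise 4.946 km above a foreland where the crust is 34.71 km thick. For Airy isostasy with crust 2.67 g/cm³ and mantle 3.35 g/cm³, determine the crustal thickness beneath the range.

59.1 km

Root depth r = h ρ_c / (ρ_m − ρ_c) = 4.946 km × 2.67 / 0.68 = 19.42 km.
Total thickness = T + h + r = 34.71 km + 4.946 km + 19.42 km = 59.1 km.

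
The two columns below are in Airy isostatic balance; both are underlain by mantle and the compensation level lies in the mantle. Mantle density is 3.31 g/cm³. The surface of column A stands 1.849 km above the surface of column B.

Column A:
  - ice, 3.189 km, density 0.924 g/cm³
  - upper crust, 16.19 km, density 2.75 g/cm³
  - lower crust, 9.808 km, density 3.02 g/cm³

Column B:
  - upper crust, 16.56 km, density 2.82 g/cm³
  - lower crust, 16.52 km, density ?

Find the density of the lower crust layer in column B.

Take the compensation level at the base of the deeper column (depth z_c below the surface of column A) and equate Σ ρ_i t_i down to z_c; mantle fills any gap and the z_c terms cancel.
Column A: 3.189×0.924 + 16.19×2.75 + 9.808×3.02 + (z_c − 29.187)×3.31
Column B: 1.849×0 + 16.56×2.82 + 16.52×ρ + (z_c − 1.849 − 33.08)×3.31
The z_c×3.31 term appears on both sides and cancels. Collect the known terms of each column as K = Σ(ρt)_known − 3.31 × (depth of known layers): K_A = 77.089296 − 3.31×29.187 = −19.519674; K_B = 46.6992 − 3.31×(1.849 + 33.08) = −68.91579.
Balance: K_A = K_B + 16.52×ρ, so ρ = (K_A − K_B)/16.52 = 49.3961/16.52 = 2.99 g/cm³.

2.99 g/cm³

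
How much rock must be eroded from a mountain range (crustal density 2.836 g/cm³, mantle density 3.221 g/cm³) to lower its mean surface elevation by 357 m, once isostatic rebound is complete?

2990 m

Net drop Δ = e − u = e − e ρ_c/ρ_m = e (ρ_m − ρ_c)/ρ_m.
e = Δ ρ_m/(ρ_m − ρ_c) = 357 m × 3.221/0.385 = 2990 m.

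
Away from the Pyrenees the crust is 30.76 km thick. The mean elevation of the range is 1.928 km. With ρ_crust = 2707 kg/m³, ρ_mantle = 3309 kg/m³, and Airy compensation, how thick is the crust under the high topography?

41.4 km

Root depth r = h ρ_c / (ρ_m − ρ_c) = 1.928 km × 2707 / 602 = 8.67 km.
Total thickness = T + h + r = 30.76 km + 1.928 km + 8.67 km = 41.4 km.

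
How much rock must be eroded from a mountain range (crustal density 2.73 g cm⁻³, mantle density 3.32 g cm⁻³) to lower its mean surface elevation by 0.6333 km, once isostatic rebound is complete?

3.56 km

Net drop Δ = e − u = e − e ρ_c/ρ_m = e (ρ_m − ρ_c)/ρ_m.
e = Δ ρ_m/(ρ_m − ρ_c) = 0.6333 km × 3.32/0.59 = 3.56 km.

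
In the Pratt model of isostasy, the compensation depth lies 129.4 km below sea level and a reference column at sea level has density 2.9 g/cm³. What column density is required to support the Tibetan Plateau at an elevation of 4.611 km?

2.8 g/cm³

Pratt balance: ρ_ref D = ρ (D + h).
ρ = ρ_ref D/(D + h) = 2.9 × 129.4 km/(129.4 km + 4.611 km) = 2.8 g/cm³.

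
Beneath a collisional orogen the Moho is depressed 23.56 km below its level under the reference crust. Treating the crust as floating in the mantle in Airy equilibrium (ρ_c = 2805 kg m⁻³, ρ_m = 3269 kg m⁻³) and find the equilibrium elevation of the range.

3.9 km

Isostatic balance requires: ρ_c h = (ρ_m − ρ_c) r.
h = r (ρ_m − ρ_c) / ρ_c = 23.56 km × (3269 − 2805) / 2805 = 3.9 km.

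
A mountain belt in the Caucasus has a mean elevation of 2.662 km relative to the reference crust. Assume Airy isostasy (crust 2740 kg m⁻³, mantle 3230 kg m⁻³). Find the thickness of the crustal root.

In Airy isostatic equilibrium: the weight of the topography is balanced by the buoyancy of the root, ρ_c h = (ρ_m − ρ_c) r.
r = h · ρ_c / (ρ_m − ρ_c) = 2.662 km × 2740 / (3230 − 2740) = 14.9 km.

14.9 km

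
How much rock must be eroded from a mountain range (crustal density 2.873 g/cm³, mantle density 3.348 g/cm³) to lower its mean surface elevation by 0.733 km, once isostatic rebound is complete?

Net drop Δ = e − u = e − e ρ_c/ρ_m = e (ρ_m − ρ_c)/ρ_m.
e = Δ ρ_m/(ρ_m − ρ_c) = 0.733 km × 3.348/0.475 = 5.17 km.

5.17 km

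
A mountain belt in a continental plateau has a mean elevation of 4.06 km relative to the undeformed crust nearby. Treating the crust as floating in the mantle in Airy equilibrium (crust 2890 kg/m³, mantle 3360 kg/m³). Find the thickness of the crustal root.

25 km

For local isostatic compensation: the weight of the topography is balanced by the buoyancy of the root, ρ_c h = (ρ_m − ρ_c) r.
r = h · ρ_c / (ρ_m − ρ_c) = 4.06 km × 2890 / (3360 − 2890) = 25 km.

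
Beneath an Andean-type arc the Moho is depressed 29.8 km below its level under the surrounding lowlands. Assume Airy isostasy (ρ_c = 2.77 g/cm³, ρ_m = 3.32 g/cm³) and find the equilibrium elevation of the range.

5.92 km

By Archimedes' principle applied to the lithosphere: ρ_c h = (ρ_m − ρ_c) r.
h = r (ρ_m − ρ_c) / ρ_c = 29.8 km × (3.32 − 2.77) / 2.77 = 5.92 km.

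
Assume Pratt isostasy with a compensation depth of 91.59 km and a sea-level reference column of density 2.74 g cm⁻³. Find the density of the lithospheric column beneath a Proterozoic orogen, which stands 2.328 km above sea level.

Pratt balance: ρ_ref D = ρ (D + h).
ρ = ρ_ref D/(D + h) = 2.74 × 91.59 km/(91.59 km + 2.328 km) = 2.67 g cm⁻³.

2.67 g cm⁻³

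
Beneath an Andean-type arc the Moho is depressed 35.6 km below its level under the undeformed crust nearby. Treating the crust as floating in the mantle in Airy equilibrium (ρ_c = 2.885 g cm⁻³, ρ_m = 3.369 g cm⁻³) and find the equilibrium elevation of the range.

In Airy isostatic equilibrium: ρ_c h = (ρ_m − ρ_c) r.
h = r (ρ_m − ρ_c) / ρ_c = 35.6 km × (3.369 − 2.885) / 2.885 = 5.97 km.

5.97 km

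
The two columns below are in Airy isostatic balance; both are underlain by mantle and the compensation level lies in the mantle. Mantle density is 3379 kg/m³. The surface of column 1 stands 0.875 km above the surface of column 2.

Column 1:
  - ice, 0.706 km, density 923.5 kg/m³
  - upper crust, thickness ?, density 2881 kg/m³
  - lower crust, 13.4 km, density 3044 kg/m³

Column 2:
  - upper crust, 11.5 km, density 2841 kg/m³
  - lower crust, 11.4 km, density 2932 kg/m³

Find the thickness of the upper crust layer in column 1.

16.1 km

Take the compensation level at the base of the deeper column (depth z_c below the surface of column 1) and equate Σ ρ_i t_i down to z_c; mantle fills any gap and the z_c terms cancel.
Column 1: 0.706×923.5 + x×2881 + 13.4×3044 + (z_c − 14.106 − x)×3379
Column 2: 0.875×0 + 11.5×2841 + 11.4×2932 + (z_c − 0.875 − 22.9)×3379
The z_c×3379 term appears on both sides and cancels. Collect the known terms of each column as K = Σ(ρt)_known − 3379 × (depth of known layers): K_1 = 41441.591 − 3379×14.106 = −6222.583; K_2 = 66096.3 − 3379×(0.875 + 22.9) = −14239.425.
Balance: K_1 − x×(3379 − 2881) = K_2, so x = (K_1 − K_2)/(3379 − 2881) = 8016.84/498 = 16.1 km.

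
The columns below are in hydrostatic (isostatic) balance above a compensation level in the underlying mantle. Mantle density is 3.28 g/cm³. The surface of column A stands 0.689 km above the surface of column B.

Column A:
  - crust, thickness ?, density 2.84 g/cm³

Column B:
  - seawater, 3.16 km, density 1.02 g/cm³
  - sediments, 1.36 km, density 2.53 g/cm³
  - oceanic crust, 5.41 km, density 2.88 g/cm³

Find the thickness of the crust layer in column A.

Take the compensation level at the base of the deeper column (depth z_c below the surface of column A) and equate Σ ρ_i t_i down to z_c; mantle fills any gap and the z_c terms cancel.
Column A: x×2.84 + (z_c − 0 − x)×3.28
Column B: 0.689×0 + 3.16×1.02 + 1.36×2.53 + 5.41×2.88 + (z_c − 0.689 − 9.93)×3.28
The z_c×3.28 term appears on both sides and cancels. Collect the known terms of each column as K = Σ(ρt)_known − 3.28 × (depth of known layers): K_A = 0 − 3.28×0 = 0; K_B = 22.2448 − 3.28×(0.689 + 9.93) = −12.58552.
Balance: K_A − x×(3.28 − 2.84) = K_B, so x = (K_A − K_B)/(3.28 − 2.84) = 12.5855/0.44 = 28.6 km.

28.6 km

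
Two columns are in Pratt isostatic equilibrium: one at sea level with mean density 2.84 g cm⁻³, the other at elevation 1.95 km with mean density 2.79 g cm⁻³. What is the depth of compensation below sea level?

ρ_ref D = ρ (D + h) → D (ρ_ref − ρ) = ρ h.
D = ρ h/(ρ_ref − ρ) = 2.79 × 1.95 km/(2.84 − 2.79) = 109 km.

109 km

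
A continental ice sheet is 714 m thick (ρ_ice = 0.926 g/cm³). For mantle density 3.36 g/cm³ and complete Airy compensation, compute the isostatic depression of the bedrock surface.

197 m

In Airy isostatic equilibrium: the ice load ρ_ice t is balanced by mantle displaced below, ρ_m s.
s = t ρ_ice / ρ_m = 714 m × 0.926/3.36 = 197 m.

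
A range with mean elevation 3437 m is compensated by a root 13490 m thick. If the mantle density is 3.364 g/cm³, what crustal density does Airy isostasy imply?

ρ_c h = (ρ_m − ρ_c) r → ρ_c (h + r) = ρ_m r → ρ_c = ρ_m r / (h + r).
ρ_c = 3.364 × 13490 m / (3437 m + 13490 m) = 2.68 g/cm³.

2.68 g/cm³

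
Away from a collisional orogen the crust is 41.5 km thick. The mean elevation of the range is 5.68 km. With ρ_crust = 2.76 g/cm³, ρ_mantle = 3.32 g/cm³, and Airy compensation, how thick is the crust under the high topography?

Root depth r = h ρ_c / (ρ_m − ρ_c) = 5.68 km × 2.76 / 0.56 = 27.99 km.
Total thickness = T + h + r = 41.5 km + 5.68 km + 27.99 km = 75.2 km.

75.2 km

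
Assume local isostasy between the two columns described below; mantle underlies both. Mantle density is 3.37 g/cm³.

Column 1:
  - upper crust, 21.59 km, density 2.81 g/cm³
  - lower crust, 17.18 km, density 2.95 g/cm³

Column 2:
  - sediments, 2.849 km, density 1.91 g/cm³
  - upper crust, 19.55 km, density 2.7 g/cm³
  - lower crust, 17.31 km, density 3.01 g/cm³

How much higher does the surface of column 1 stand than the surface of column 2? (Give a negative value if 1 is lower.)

−1.24 km

For any compensation level in the mantle, the mantle terms cancel and isostasy reduces to e = (Σt_1 − Σt_2) − (Σ(ρt)_1 − Σ(ρt)_2) / ρ_m.
Σt_1 = 38.77 km; Σt_2 = 39.709 km; Σ(ρt)_1 = 111.3489; Σ(ρt)_2 = 110.32969 (in km·g/cm³).
e = (38.77 − 39.709) − (111.3489 − 110.32969) / 3.37 = −1.24 km.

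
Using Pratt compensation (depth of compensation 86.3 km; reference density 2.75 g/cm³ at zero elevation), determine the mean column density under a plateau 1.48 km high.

Pratt balance: ρ_ref D = ρ (D + h).
ρ = ρ_ref D/(D + h) = 2.75 × 86.3 km/(86.3 km + 1.48 km) = 2.7 g/cm³.

2.7 g/cm³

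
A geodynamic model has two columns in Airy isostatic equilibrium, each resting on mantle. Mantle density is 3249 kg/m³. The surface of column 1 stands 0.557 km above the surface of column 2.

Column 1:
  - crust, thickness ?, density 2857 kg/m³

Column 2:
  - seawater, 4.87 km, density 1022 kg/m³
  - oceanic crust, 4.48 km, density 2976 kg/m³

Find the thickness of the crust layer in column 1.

Take the compensation level at the base of the deeper column (depth z_c below the surface of column 1) and equate Σ ρ_i t_i down to z_c; mantle fills any gap and the z_c terms cancel.
Column 1: x×2857 + (z_c − 0 − x)×3249
Column 2: 0.557×0 + 4.87×1022 + 4.48×2976 + (z_c − 0.557 − 9.35)×3249
The z_c×3249 term appears on both sides and cancels. Collect the known terms of each column as K = Σ(ρt)_known − 3249 × (depth of known layers): K_1 = 0 − 3249×0 = 0; K_2 = 18309.62 − 3249×(0.557 + 9.35) = −13878.223.
Balance: K_1 − x×(3249 − 2857) = K_2, so x = (K_1 − K_2)/(3249 − 2857) = 13878.2/392 = 35.4 km.

35.4 km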